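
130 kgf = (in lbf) 286.6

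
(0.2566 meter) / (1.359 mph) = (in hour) 0.0001173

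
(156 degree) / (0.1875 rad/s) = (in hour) 0.004034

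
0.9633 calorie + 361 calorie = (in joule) 1514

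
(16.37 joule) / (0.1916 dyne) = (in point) 2.422e+10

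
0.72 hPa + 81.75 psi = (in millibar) 5637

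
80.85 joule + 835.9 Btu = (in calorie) 2.108e+05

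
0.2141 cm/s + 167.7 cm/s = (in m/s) 1.679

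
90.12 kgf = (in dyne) 8.838e+07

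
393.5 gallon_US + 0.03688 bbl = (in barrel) 9.406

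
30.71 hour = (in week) 0.1828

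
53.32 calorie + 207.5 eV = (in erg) 2.231e+09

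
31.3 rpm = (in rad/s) 3.278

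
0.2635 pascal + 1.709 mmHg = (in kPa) 0.2281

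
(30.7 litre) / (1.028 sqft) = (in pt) 911.2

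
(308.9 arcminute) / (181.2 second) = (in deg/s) 0.02841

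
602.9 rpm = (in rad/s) 63.14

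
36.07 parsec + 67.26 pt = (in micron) 1.113e+24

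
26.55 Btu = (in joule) 2.801e+04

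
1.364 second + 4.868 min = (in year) 9.305e-06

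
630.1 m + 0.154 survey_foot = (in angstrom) 6.301e+12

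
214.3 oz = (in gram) 6075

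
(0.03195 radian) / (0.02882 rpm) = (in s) 10.59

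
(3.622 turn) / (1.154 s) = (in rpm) 188.3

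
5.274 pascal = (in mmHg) 0.03956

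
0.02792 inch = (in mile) 4.407e-07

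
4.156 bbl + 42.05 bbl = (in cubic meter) 7.346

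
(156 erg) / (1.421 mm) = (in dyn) 1098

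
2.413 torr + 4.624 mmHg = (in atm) 0.009259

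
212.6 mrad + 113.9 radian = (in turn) 18.16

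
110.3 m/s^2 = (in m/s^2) 110.3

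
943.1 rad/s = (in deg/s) 5.404e+04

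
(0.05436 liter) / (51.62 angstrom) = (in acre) 2.602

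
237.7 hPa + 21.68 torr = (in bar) 0.2666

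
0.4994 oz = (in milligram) 1.416e+04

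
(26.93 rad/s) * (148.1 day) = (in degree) 1.974e+10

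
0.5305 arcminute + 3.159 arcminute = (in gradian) 0.06832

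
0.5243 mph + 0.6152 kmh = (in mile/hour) 0.9066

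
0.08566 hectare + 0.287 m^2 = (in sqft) 9223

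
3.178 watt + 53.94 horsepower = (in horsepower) 53.94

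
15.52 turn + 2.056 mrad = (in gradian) 6208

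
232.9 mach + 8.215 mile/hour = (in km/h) 2.855e+05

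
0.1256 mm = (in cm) 0.01256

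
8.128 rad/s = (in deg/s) 465.7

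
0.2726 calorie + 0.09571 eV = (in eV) 7.119e+18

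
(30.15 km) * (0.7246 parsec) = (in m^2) 6.741e+20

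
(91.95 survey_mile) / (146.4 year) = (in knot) 6.23e-05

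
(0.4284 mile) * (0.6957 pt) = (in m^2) 0.1692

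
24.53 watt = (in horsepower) 0.0329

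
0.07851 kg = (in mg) 7.851e+04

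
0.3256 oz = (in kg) 0.009231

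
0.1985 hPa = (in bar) 0.0001985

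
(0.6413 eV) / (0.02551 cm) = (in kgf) 4.107e-17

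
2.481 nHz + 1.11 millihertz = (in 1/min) 0.0666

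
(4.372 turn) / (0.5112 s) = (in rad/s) 53.74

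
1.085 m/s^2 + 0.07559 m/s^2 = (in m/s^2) 1.161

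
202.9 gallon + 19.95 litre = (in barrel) 4.956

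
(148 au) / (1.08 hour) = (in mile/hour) 1.274e+10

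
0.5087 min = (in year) 9.678e-07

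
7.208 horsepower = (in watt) 5375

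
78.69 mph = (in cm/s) 3518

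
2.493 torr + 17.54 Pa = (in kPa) 0.3499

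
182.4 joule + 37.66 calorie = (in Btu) 0.3222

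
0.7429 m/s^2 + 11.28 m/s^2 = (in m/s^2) 12.02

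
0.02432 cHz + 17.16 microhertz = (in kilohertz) 2.604e-07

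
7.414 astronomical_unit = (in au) 7.414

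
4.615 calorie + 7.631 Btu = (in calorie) 1929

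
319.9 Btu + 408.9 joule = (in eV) 2.109e+24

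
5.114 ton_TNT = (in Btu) 2.028e+07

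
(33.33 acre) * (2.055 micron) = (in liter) 277.2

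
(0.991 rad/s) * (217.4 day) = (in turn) 2.963e+06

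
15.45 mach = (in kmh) 1.894e+04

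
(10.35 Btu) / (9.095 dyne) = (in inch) 4.727e+09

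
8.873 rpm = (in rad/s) 0.9292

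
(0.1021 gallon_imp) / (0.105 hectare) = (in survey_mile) 2.747e-10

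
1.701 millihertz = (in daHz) 0.0001701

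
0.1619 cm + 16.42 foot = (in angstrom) 5.006e+10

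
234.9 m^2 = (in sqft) 2528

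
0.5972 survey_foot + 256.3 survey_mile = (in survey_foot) 1.353e+06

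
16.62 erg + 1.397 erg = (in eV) 1.125e+13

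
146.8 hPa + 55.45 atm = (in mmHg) 4.225e+04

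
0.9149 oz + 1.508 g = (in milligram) 2.744e+04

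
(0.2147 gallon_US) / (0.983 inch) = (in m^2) 0.03255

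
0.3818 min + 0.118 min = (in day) 0.0003471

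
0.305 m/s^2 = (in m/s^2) 0.305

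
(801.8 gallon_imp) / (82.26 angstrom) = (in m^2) 4.431e+08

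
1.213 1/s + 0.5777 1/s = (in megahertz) 1.791e-06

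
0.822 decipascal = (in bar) 8.22e-07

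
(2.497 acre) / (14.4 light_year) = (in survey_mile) 4.609e-17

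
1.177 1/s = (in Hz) 1.177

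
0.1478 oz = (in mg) 4190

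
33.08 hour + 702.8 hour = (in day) 30.66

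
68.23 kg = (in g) 6.823e+04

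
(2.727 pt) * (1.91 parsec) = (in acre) 1.401e+10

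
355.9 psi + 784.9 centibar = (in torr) 2.429e+04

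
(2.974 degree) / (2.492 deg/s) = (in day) 1.381e-05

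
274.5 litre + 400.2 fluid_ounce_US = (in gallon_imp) 62.98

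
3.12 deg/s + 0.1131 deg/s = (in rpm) 0.5389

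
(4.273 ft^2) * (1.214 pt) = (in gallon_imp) 0.0374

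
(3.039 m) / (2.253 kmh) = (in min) 0.08093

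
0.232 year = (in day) 84.68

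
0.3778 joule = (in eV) 2.358e+18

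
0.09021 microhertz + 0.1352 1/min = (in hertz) 0.002253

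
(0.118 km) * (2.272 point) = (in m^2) 0.09458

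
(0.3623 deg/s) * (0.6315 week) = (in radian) 2415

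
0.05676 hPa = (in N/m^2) 5.676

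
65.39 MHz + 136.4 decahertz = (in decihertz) 6.539e+08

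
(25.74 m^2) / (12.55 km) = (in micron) 2051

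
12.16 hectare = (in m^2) 1.216e+05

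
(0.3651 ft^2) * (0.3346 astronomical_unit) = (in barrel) 1.068e+10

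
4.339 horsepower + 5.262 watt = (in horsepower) 4.346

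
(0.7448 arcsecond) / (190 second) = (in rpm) 1.815e-07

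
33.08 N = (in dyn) 3.308e+06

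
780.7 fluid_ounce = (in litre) 23.09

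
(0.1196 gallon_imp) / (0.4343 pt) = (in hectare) 0.0003549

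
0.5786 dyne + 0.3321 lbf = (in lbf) 0.3321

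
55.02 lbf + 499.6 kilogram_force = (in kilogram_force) 524.6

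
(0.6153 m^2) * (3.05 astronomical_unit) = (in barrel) 1.766e+12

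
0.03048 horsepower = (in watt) 22.73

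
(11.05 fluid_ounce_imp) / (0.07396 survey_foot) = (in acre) 3.442e-06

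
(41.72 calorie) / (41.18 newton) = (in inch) 166.9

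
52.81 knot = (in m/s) 27.17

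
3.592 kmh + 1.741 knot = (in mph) 4.235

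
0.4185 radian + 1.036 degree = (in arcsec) 9.005e+04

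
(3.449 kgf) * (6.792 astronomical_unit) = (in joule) 3.437e+13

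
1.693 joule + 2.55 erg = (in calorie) 0.4046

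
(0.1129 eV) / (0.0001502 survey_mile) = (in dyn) 7.483e-15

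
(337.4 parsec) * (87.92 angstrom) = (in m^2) 9.153e+10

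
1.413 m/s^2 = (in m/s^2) 1.413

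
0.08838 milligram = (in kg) 8.838e-08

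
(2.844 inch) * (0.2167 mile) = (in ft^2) 271.2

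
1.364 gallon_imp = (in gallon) 1.638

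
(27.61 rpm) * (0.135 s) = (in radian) 0.3903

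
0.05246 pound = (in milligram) 2.38e+04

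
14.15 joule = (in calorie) 3.382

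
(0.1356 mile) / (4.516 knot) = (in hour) 0.02609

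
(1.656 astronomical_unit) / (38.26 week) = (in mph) 2.395e+04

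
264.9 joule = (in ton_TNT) 6.331e-08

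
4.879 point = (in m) 0.001721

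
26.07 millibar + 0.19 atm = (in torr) 164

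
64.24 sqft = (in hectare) 0.0005968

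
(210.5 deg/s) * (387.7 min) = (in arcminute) 2.938e+08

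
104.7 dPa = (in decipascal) 104.7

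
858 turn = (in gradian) 3.432e+05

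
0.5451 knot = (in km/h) 1.01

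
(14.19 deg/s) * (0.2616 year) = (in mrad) 2.043e+09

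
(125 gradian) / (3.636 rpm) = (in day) 5.968e-05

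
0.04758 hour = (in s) 171.3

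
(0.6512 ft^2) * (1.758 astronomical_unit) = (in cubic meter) 1.591e+10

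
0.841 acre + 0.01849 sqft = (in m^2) 3403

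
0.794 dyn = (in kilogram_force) 8.097e-07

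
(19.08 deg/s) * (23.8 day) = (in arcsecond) 1.412e+11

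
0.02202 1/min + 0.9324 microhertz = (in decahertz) 3.679e-05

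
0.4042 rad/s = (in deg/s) 23.16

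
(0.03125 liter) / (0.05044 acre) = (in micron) 0.1531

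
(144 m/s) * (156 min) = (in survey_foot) 4.422e+06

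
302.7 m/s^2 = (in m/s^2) 302.7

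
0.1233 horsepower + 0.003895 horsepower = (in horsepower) 0.1272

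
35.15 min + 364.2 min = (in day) 0.2773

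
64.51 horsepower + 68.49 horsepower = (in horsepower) 133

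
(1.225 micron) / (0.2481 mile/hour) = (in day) 1.278e-10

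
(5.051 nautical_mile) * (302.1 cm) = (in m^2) 2.826e+04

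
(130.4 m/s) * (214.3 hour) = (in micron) 1.006e+14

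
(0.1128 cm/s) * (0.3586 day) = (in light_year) 3.694e-15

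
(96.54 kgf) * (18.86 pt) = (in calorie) 1.505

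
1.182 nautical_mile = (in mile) 1.36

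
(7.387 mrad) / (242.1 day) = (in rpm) 3.372e-09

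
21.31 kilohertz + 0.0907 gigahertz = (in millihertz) 9.072e+10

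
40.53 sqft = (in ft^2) 40.53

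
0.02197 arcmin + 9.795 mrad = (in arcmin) 33.69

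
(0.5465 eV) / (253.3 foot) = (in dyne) 1.134e-16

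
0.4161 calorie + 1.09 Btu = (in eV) 7.189e+21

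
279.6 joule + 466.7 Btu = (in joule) 4.927e+05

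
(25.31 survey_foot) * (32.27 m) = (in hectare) 0.02489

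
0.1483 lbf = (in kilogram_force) 0.06727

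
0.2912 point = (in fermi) 1.027e+11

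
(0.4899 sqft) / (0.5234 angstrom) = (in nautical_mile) 4.695e+05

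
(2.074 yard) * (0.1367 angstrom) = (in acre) 6.406e-15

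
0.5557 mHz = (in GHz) 5.557e-13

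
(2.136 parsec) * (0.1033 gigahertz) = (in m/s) 6.809e+24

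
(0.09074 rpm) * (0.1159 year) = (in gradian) 2.211e+06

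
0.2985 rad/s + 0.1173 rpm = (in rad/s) 0.3108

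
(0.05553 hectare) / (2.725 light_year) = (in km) 2.154e-17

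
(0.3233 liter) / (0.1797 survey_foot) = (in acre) 1.459e-06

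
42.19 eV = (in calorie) 1.616e-18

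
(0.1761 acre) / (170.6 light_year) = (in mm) 4.415e-13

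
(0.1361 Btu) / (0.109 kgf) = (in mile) 0.08347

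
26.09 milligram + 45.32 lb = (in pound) 45.32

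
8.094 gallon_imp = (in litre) 36.8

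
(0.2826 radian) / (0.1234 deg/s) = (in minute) 2.187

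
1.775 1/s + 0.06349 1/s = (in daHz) 0.1838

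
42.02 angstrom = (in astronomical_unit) 2.809e-20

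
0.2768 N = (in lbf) 0.06223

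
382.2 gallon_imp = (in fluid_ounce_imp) 6.115e+04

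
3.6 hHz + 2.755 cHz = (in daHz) 36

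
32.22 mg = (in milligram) 32.22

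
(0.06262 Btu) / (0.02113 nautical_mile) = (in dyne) 1.688e+05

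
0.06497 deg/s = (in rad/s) 0.001134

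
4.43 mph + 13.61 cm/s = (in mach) 0.006216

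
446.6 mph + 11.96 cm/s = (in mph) 446.9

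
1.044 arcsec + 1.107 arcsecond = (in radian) 1.043e-05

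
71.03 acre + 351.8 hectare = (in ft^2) 4.096e+07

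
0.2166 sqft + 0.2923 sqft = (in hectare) 4.728e-06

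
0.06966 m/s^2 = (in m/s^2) 0.06966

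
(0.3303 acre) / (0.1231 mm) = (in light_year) 1.148e-09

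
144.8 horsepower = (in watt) 1.08e+05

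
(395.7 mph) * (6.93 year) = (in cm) 3.866e+12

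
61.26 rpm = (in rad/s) 6.415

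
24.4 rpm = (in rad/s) 2.555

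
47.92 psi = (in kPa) 330.4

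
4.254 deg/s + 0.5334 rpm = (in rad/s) 0.1301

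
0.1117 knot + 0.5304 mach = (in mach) 0.5306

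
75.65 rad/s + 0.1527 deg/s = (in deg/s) 4335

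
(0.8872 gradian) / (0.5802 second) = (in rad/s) 0.02402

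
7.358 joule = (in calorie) 1.759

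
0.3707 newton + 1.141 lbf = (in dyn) 5.446e+05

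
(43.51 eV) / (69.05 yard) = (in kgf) 1.126e-20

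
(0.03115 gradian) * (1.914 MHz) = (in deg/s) 5.366e+04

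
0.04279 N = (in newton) 0.04279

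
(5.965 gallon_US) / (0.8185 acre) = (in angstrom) 6.817e+04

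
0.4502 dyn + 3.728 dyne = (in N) 4.178e-05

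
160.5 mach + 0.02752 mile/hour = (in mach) 160.5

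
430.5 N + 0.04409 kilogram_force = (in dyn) 4.309e+07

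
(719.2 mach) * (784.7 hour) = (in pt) 1.961e+15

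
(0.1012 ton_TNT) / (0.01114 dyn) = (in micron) 3.801e+21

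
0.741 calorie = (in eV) 1.935e+19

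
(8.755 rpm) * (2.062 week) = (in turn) 1.82e+05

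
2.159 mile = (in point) 9.849e+06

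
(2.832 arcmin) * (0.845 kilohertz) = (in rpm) 6.647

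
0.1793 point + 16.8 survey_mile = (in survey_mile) 16.8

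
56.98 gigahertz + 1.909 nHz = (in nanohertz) 5.698e+19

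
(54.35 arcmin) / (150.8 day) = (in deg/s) 6.952e-08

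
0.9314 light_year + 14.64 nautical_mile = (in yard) 9.637e+15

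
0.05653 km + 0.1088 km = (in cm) 1.653e+04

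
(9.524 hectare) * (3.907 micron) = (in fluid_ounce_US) 1.258e+04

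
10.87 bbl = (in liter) 1728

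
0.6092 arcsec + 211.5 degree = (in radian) 3.691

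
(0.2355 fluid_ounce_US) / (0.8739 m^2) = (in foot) 2.615e-05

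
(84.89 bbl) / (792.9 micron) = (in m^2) 1.702e+04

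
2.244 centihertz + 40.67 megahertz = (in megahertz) 40.67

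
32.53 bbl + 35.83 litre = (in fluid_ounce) 1.761e+05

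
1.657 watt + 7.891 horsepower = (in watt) 5886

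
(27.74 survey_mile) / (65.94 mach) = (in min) 0.03314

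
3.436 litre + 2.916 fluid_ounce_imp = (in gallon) 0.9296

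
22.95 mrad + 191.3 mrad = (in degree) 12.28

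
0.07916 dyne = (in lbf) 1.78e-07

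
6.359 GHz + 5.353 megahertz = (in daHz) 6.364e+08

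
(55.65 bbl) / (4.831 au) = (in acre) 3.025e-15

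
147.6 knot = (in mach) 0.223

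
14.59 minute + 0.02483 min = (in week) 0.00145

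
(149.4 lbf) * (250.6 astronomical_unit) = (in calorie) 5.955e+15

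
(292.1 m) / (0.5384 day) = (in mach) 1.844e-05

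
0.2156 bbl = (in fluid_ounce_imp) 1206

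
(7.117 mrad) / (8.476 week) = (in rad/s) 1.388e-09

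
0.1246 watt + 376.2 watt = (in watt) 376.3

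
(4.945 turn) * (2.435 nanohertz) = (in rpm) 7.225e-07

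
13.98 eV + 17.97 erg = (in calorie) 4.295e-07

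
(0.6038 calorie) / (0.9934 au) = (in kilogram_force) 1.733e-12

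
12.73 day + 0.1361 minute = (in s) 1.1e+06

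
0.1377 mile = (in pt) 6.282e+05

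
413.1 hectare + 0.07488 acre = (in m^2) 4.131e+06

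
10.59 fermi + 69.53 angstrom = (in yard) 7.604e-09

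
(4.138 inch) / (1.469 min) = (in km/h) 0.004293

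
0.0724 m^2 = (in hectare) 7.24e-06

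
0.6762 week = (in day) 4.733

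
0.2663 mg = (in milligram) 0.2663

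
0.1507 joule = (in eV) 9.406e+17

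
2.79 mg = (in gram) 0.00279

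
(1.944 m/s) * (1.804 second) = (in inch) 138.1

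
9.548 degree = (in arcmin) 572.9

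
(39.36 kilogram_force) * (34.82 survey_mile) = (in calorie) 5.17e+06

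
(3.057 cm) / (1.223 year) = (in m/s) 7.926e-10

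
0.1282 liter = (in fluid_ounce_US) 4.335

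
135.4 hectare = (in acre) 334.6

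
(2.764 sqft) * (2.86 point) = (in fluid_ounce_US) 8.761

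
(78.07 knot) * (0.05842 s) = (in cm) 234.6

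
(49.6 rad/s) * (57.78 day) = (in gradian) 1.576e+10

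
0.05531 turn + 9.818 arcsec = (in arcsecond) 7.169e+04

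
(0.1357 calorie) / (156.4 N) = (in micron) 3630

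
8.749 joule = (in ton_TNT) 2.091e-09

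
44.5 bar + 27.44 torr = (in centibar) 4454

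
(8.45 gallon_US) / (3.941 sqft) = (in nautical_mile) 4.717e-05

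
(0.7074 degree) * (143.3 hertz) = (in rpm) 16.9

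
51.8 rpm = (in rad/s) 5.424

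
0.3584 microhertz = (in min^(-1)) 2.15e-05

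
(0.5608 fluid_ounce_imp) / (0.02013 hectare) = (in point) 0.0002244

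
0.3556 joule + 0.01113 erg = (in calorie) 0.08499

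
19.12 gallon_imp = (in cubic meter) 0.08692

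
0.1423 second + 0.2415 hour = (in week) 0.001438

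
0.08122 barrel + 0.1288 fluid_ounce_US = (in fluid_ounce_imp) 454.6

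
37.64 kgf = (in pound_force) 82.98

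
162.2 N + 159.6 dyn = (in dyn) 1.622e+07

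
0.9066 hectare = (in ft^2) 9.759e+04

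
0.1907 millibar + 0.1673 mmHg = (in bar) 0.0004137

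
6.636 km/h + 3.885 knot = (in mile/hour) 8.594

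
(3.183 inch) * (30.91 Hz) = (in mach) 0.007339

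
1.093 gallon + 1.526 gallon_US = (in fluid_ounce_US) 335.2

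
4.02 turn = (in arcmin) 8.683e+04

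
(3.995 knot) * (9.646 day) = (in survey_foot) 5.62e+06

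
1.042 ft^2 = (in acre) 2.392e-05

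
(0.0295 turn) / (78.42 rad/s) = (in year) 7.495e-11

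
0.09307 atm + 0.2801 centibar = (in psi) 1.408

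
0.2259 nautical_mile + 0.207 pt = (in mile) 0.26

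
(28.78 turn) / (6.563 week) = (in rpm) 0.000435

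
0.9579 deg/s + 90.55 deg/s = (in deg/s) 91.51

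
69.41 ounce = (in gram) 1968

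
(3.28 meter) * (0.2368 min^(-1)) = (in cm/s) 1.295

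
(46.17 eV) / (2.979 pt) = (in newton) 7.039e-15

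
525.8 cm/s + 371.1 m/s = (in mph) 841.9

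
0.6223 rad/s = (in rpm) 5.943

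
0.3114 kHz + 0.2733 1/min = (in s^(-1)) 311.4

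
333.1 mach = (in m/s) 1.134e+05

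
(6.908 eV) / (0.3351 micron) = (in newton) 3.303e-12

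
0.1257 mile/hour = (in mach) 0.000165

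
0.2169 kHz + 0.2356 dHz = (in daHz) 21.69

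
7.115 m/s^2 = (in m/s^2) 7.115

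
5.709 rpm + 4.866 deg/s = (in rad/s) 0.6828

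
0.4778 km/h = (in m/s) 0.1327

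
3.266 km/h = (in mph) 2.029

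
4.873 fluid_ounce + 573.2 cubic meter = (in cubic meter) 573.2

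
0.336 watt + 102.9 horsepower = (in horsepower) 102.9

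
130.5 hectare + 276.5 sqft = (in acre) 322.5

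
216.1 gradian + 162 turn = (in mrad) 1.021e+06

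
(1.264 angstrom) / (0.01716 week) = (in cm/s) 1.218e-12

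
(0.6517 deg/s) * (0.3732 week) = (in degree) 1.471e+05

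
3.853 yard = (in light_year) 3.724e-16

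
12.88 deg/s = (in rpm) 2.147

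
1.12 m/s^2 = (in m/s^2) 1.12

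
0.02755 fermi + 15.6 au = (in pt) 6.615e+15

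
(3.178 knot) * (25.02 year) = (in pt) 3.657e+12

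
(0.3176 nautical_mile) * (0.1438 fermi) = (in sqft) 9.104e-13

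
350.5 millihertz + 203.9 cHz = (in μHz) 2.39e+06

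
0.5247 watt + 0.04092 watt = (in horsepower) 0.0007585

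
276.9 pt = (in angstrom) 9.768e+08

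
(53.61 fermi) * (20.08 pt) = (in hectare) 3.798e-20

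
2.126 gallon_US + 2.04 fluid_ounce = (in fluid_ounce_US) 274.2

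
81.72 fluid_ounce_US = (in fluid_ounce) 81.72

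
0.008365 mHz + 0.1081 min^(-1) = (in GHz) 1.81e-12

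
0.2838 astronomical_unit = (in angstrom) 4.246e+20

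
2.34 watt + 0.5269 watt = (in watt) 2.867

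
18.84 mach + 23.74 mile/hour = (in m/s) 6426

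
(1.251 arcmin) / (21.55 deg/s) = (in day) 1.12e-08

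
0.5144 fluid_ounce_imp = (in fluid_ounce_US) 0.4942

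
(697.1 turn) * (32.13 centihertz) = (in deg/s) 8.063e+04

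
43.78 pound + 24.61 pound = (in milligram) 3.102e+07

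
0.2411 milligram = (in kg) 2.411e-07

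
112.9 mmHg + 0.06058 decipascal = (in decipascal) 1.505e+05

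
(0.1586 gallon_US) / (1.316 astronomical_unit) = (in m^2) 3.05e-15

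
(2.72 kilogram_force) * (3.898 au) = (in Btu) 1.474e+10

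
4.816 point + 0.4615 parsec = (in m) 1.424e+16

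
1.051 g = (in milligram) 1051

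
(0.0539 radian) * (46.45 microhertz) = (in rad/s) 2.504e-06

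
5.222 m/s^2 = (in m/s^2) 5.222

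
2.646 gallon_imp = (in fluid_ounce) 406.7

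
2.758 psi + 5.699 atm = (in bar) 5.965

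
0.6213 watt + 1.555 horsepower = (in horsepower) 1.556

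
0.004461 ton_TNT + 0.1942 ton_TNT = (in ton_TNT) 0.1987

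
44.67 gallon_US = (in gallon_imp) 37.2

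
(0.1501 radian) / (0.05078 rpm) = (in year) 8.951e-07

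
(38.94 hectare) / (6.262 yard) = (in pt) 1.928e+08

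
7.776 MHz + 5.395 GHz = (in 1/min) 3.242e+11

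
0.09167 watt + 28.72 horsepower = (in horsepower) 28.72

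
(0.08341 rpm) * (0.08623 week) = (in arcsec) 9.396e+07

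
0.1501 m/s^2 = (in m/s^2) 0.1501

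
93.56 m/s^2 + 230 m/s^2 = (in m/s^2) 323.6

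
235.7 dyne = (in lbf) 0.0005299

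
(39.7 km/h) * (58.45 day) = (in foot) 1.827e+08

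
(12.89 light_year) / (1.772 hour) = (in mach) 5.614e+10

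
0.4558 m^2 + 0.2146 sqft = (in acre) 0.0001176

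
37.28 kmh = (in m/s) 10.36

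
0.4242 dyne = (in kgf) 4.326e-07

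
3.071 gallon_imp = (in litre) 13.96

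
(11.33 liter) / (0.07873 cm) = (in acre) 0.003556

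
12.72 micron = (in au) 8.503e-17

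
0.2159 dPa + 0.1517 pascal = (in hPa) 0.001733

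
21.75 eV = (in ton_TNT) 8.329e-28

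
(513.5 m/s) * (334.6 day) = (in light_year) 1.569e-06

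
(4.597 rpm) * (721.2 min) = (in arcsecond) 4.297e+09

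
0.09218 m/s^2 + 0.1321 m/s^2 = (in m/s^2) 0.2243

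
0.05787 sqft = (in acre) 1.329e-06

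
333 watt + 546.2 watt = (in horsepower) 1.179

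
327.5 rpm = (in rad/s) 34.3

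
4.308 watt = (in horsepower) 0.005777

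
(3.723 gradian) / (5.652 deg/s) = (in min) 0.009881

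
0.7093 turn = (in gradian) 283.7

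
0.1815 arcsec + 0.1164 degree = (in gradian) 0.1294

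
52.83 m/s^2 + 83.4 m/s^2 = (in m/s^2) 136.2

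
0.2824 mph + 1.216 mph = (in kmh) 2.411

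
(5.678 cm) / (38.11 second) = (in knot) 0.002896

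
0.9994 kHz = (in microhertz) 9.994e+08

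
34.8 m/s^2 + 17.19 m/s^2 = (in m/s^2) 51.99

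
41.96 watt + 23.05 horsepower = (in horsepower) 23.11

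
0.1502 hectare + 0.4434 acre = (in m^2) 3296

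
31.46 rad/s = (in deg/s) 1803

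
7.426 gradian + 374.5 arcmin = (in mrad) 225.6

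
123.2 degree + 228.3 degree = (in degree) 351.5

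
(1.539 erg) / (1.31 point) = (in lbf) 7.487e-05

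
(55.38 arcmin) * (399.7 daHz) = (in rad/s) 64.39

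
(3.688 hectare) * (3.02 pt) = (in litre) 3.929e+04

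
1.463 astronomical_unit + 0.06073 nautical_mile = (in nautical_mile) 1.182e+08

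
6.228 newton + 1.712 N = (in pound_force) 1.785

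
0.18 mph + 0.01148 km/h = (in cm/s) 8.366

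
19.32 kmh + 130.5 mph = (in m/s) 63.71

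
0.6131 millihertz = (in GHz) 6.131e-13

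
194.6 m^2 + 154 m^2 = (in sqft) 3752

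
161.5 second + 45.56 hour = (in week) 0.2715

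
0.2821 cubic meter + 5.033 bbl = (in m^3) 1.082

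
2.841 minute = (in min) 2.841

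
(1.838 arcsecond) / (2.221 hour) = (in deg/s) 6.385e-08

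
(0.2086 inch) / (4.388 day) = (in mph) 3.126e-08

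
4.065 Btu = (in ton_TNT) 1.025e-06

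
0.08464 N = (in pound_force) 0.01903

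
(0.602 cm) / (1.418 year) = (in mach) 3.954e-13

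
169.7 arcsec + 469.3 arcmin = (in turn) 0.02186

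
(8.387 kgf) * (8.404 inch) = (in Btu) 0.01664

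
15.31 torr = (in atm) 0.02014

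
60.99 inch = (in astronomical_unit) 1.036e-11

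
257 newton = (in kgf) 26.21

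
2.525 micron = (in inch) 9.941e-05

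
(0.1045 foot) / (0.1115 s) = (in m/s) 0.2857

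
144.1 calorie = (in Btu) 0.5715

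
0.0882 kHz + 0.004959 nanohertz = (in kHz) 0.0882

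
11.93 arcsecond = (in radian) 5.784e-05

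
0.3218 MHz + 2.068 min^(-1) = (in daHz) 3.218e+04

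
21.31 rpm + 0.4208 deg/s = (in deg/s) 128.3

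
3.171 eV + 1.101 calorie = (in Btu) 0.004366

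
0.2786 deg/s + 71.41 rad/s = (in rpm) 682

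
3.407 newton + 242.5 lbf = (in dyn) 1.082e+08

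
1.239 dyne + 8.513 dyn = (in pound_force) 2.192e-05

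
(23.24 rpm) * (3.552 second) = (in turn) 1.376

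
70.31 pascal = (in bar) 0.0007031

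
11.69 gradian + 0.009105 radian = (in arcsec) 3.975e+04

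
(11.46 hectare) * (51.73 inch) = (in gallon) 3.978e+07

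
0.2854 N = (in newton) 0.2854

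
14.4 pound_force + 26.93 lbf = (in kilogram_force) 18.75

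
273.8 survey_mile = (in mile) 273.8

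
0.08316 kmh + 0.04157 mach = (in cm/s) 1418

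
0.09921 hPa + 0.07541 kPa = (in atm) 0.0008422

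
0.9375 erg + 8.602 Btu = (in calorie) 2169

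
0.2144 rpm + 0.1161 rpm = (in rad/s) 0.03461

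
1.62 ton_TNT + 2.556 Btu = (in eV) 4.231e+28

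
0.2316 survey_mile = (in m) 372.7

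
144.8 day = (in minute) 2.085e+05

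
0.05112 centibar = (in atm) 0.0005045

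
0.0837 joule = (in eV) 5.224e+17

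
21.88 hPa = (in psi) 0.3173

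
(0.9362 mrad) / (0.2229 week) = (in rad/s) 6.945e-09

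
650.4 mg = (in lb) 0.001434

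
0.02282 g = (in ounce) 0.000805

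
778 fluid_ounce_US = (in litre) 23.01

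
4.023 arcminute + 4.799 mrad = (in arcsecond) 1231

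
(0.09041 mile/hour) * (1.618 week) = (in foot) 1.298e+05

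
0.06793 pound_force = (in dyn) 3.022e+04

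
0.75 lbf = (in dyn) 3.336e+05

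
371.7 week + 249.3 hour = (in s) 2.257e+08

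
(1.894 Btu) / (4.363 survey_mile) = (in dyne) 2.846e+04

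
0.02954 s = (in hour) 8.206e-06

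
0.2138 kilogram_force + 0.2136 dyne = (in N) 2.097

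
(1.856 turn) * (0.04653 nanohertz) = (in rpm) 5.182e-09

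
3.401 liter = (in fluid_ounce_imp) 119.7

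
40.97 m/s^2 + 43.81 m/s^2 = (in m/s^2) 84.78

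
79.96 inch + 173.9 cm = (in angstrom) 3.77e+10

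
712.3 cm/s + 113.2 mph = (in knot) 112.2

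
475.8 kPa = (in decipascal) 4.758e+06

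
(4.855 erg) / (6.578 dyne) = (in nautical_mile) 3.985e-06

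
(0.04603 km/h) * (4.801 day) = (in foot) 1.74e+04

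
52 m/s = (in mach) 0.1527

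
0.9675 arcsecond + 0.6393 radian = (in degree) 36.63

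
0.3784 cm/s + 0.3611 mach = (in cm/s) 1.23e+04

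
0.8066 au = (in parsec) 3.911e-06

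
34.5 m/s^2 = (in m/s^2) 34.5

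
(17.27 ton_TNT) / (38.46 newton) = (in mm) 1.879e+12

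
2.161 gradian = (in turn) 0.005403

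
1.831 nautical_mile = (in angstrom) 3.391e+13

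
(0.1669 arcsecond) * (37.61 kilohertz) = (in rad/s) 0.03043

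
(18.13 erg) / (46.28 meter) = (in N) 3.917e-08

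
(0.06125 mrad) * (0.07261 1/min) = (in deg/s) 4.247e-06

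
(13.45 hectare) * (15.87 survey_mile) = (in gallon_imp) 7.556e+11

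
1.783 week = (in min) 1.797e+04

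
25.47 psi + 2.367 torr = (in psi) 25.52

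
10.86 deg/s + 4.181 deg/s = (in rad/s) 0.2625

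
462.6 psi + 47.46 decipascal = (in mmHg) 2.392e+04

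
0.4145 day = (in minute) 596.9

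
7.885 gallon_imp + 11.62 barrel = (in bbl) 11.85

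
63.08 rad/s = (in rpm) 602.4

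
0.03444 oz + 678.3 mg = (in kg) 0.001655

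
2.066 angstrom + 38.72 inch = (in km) 0.0009835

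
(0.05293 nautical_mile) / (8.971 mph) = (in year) 7.751e-07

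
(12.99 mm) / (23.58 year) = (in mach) 5.13e-14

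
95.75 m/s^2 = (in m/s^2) 95.75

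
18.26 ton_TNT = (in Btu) 7.241e+07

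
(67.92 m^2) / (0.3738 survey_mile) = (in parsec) 3.659e-18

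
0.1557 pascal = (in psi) 2.258e-05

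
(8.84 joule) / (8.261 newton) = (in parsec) 3.468e-17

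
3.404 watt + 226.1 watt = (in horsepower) 0.3078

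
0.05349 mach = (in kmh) 65.57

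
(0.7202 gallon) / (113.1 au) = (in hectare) 1.611e-20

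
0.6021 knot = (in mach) 0.0009097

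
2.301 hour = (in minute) 138.1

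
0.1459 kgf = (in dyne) 1.431e+05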